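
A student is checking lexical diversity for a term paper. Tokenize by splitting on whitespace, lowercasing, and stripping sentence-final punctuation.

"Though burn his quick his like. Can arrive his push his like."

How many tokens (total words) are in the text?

12

Tokens: though, burn, his, quick, his, like, can, arrive, his, push, his, like
N = 12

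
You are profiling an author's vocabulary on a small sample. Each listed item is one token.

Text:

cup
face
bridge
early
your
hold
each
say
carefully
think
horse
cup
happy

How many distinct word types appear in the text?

12

Distinct types: {bridge, carefully, cup, each, early, face, happy, hold, horse, say, think, your}
V = 12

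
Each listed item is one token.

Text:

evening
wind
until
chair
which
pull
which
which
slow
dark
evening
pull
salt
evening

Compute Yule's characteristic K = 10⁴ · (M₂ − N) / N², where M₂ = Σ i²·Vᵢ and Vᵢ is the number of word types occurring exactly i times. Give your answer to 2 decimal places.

Frequencies: evening:3, which:3, pull:2, wind:1, until:1, chair:1, slow:1, dark:1, salt:1
N = 14. Frequency spectrum: V_1=6, V_2=1, V_3=2
M₂ = 1²·6 + 2²·1 + 3²·2 = 28
K = 10000 × (28 − 14) / 14² = 714.29

714.29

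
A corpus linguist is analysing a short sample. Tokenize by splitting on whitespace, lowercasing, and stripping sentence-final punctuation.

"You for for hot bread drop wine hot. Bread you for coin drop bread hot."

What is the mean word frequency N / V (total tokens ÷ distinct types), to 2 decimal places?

N = 15 tokens, V = 7 types.
Mean frequency = N / V = 15 / 7 = 2.14

2.14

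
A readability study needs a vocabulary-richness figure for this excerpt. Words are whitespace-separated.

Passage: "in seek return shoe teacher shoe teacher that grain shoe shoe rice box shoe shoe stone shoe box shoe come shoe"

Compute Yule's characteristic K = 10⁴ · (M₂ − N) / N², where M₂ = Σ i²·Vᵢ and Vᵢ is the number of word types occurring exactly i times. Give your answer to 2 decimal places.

1723.36

Frequencies: shoe:9, teacher:2, box:2, in:1, seek:1, return:1, that:1, grain:1, rice:1, stone:1, come:1
N = 21. Frequency spectrum: V_1=8, V_2=2, V_9=1
M₂ = 1²·8 + 2²·2 + 9²·1 = 97
K = 10000 × (97 − 21) / 21² = 1723.36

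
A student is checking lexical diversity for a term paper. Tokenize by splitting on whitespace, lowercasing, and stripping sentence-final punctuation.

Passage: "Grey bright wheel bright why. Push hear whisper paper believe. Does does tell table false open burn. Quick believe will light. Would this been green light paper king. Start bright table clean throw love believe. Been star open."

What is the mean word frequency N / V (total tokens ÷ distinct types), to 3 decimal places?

N = 38 tokens, V = 28 types.
Mean frequency = N / V = 38 / 28 = 1.357

1.357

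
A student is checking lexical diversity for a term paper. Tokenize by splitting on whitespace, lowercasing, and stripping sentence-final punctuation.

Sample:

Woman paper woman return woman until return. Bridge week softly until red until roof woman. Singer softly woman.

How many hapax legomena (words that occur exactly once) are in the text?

Frequencies: woman:5, until:3, return:2, softly:2, paper:1, bridge:1, week:1, red:1, roof:1, singer:1
Hapax (freq=1): bridge, paper, red, roof, singer, week

6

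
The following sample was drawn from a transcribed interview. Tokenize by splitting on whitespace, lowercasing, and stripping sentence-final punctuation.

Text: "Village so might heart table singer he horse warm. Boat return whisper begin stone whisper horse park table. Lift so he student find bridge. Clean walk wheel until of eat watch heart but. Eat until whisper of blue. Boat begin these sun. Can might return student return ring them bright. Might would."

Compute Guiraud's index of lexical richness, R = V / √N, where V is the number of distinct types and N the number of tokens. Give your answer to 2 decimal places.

4.85

N = 52, V = 35.
√N = 7.211103
R = 35 / 7.211103 = 4.85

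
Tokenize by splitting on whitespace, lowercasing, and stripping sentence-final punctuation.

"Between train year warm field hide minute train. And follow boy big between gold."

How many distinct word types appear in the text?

Distinct types: {and, between, big, boy, field, follow, gold, hide, minute, train, warm, year}
V = 12

12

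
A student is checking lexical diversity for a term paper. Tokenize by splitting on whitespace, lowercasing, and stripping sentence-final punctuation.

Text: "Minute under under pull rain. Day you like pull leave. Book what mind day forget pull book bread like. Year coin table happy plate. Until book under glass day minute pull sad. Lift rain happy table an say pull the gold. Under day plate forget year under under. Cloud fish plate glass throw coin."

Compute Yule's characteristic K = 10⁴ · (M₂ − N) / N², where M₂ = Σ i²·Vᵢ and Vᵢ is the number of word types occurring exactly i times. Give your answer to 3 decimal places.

Frequencies: under:6, pull:5, day:4, book:3, plate:3, minute:2, rain:2, like:2, forget:2, year:2, coin:2, table:2, happy:2, glass:2, you:1, leave:1, what:1, mind:1, bread:1, until:1, … (9 more, each freq 1)
N = 54. Frequency spectrum: V_1=15, V_2=9, V_3=2, V_4=1, V_5=1, V_6=1
M₂ = 1²·15 + 2²·9 + 3²·2 + 4²·1 + 5²·1 + 6²·1 = 146
K = 10000 × (146 − 54) / 54² = 315.501

315.501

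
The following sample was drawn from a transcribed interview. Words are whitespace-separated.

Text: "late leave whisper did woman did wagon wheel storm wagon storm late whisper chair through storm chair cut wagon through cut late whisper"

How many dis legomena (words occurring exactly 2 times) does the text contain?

4

Frequencies: late:3, whisper:3, wagon:3, storm:3, did:2, chair:2, through:2, cut:2, leave:1, woman:1, wheel:1
Words with frequency 2: chair, cut, did, through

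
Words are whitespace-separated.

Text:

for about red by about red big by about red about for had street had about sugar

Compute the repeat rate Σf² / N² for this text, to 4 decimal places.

0.1696

Frequencies: about:5, red:3, for:2, by:2, had:2, big:1, street:1, sugar:1
Σf² = 49; N² = 289
Repeat rate = 49 / 289 = 0.1696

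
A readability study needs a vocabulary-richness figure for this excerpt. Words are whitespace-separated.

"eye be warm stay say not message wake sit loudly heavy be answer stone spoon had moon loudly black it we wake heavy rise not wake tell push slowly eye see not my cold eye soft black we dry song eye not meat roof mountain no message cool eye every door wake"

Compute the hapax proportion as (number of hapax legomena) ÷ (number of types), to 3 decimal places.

0.750

Frequencies: eye:5, not:4, wake:4, be:2, message:2, loudly:2, heavy:2, black:2, we:2, warm:1, stay:1, say:1, sit:1, answer:1, stone:1, spoon:1, had:1, moon:1, it:1, rise:1, … (16 more, each freq 1)
Hapax count = 27; type count = 36.
Ratio = 27 / 36 = 0.750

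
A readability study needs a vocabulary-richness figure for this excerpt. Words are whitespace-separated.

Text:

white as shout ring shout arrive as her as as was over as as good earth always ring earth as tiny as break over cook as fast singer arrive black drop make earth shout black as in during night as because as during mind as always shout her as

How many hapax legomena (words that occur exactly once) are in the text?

Frequencies: as:14, shout:4, earth:3, ring:2, arrive:2, her:2, over:2, always:2, black:2, during:2, white:1, was:1, good:1, tiny:1, break:1, cook:1, fast:1, singer:1, drop:1, make:1, … (4 more, each freq 1)
Hapax (freq=1): because, break, cook, drop, fast, good, in, make, mind, night, singer, tiny, was, white

14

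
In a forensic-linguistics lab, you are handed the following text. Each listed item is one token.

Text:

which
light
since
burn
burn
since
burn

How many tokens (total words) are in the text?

7

Tokens: which, light, since, burn, burn, since, burn
N = 7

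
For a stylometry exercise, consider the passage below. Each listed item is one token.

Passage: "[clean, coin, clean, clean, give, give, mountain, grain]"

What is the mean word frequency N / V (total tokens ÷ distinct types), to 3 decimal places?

1.600

N = 8 tokens, V = 5 types.
Mean frequency = N / V = 8 / 5 = 1.600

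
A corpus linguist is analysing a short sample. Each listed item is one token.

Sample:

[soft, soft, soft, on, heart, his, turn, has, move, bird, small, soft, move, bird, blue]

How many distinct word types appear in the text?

10

Distinct types: {bird, blue, has, heart, his, move, on, small, soft, turn}
V = 10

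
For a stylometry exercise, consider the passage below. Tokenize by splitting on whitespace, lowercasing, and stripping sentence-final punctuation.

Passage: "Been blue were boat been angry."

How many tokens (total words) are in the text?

Tokens: been, blue, were, boat, been, angry
N = 6

6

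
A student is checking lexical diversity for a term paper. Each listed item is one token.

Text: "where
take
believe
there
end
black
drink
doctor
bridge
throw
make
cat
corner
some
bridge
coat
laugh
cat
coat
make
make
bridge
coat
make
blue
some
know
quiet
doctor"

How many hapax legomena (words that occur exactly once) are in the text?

13

Frequencies: make:4, bridge:3, coat:3, doctor:2, cat:2, some:2, where:1, take:1, believe:1, there:1, end:1, black:1, drink:1, throw:1, corner:1, laugh:1, blue:1, know:1, quiet:1
Hapax (freq=1): believe, black, blue, corner, drink, end, know, laugh, quiet, take, there, throw, where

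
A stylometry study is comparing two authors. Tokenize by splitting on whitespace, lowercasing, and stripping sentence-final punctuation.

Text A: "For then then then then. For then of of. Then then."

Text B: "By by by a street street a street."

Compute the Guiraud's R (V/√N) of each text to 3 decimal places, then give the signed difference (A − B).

-0.156

A: V=3, N=11, R=0.905
B: V=3, N=8, R=1.061
Difference = 0.905 − 1.061 = -0.156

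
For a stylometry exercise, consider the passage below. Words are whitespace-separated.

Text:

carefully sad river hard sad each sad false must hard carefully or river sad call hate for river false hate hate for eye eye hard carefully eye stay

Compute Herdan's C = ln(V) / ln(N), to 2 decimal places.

0.77

N = 28, V = 13.
ln(V) = 2.564949, ln(N) = 3.332205
C = 2.564949 / 3.332205 = 0.77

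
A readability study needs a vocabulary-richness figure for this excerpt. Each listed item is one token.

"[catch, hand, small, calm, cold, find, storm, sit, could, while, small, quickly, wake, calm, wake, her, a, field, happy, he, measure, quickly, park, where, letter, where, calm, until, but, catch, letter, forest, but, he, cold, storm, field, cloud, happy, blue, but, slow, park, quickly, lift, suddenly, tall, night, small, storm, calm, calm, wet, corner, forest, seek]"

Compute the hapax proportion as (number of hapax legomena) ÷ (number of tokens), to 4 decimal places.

Frequencies: calm:5, small:3, storm:3, quickly:3, but:3, catch:2, cold:2, wake:2, field:2, happy:2, he:2, park:2, where:2, letter:2, forest:2, hand:1, find:1, sit:1, could:1, while:1, … (14 more, each freq 1)
Hapax count = 19; token count = 56.
Ratio = 19 / 56 = 0.3393

0.3393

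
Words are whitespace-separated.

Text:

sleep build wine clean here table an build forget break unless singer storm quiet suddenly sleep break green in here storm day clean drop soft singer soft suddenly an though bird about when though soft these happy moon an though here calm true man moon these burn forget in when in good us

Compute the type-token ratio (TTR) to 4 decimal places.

N = 53 tokens, V = 32 types.
TTR = V / N = 32 / 53 = 0.6038

0.6038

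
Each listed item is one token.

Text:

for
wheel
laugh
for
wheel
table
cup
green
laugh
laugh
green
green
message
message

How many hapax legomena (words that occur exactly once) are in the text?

2

Frequencies: laugh:3, green:3, for:2, wheel:2, message:2, table:1, cup:1
Hapax (freq=1): cup, table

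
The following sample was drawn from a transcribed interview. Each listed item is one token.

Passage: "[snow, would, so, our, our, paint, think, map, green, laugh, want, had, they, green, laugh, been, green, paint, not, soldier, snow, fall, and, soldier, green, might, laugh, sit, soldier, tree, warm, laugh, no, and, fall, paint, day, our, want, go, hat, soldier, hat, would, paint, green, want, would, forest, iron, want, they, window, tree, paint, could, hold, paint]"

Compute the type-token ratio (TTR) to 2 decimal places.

N = 58 tokens, V = 30 types.
TTR = V / N = 30 / 58 = 0.52

0.52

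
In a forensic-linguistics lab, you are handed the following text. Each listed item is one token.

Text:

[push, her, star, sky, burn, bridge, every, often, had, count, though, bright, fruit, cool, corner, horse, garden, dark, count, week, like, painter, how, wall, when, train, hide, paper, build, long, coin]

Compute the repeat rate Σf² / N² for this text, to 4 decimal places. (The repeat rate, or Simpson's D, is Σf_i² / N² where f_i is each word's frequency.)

Frequencies: count:2, push:1, her:1, star:1, sky:1, burn:1, bridge:1, every:1, often:1, had:1, though:1, bright:1, fruit:1, cool:1, corner:1, horse:1, garden:1, dark:1, week:1, like:1, … (10 more, each freq 1)
Σf² = 33; N² = 961
Repeat rate = 33 / 961 = 0.0343

0.0343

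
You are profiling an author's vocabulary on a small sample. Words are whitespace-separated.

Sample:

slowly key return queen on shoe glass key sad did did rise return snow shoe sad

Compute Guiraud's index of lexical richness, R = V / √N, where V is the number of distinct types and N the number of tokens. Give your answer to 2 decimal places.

2.75

N = 16, V = 11.
√N = 4.000000
R = 11 / 4.000000 = 2.75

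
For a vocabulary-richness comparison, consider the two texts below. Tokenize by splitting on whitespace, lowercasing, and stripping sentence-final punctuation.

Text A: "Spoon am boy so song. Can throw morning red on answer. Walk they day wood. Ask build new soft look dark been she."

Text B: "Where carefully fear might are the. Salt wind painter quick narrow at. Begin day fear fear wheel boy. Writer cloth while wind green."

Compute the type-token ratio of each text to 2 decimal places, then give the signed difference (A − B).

TTR(A) = 23/23 = 1.00
TTR(B) = 20/23 = 0.87
Difference = 1.00 − 0.87 = 0.13

0.13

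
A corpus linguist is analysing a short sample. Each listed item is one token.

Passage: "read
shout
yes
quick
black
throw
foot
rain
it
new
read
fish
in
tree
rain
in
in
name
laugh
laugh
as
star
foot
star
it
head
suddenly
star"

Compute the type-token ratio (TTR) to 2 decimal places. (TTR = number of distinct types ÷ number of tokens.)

N = 28 tokens, V = 19 types.
TTR = V / N = 19 / 28 = 0.68

0.68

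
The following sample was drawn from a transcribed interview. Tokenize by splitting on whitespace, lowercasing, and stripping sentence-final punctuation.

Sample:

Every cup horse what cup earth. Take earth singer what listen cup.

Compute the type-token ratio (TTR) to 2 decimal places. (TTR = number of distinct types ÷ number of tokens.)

N = 12 tokens, V = 8 types.
TTR = V / N = 8 / 12 = 0.67

0.67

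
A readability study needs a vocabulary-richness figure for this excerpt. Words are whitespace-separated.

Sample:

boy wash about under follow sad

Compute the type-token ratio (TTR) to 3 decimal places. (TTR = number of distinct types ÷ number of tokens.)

N = 6 tokens, V = 6 types.
TTR = V / N = 6 / 6 = 1.000

1.000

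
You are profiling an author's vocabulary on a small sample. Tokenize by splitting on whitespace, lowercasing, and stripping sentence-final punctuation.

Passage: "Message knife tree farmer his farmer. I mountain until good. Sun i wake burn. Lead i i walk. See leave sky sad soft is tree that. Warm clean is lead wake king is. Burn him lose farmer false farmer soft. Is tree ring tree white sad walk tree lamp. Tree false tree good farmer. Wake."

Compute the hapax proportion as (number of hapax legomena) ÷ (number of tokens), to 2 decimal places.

0.33

Frequencies: tree:7, farmer:5, i:4, is:4, wake:3, good:2, burn:2, lead:2, walk:2, sad:2, soft:2, false:2, message:1, knife:1, his:1, mountain:1, until:1, sun:1, see:1, leave:1, … (10 more, each freq 1)
Hapax count = 18; token count = 55.
Ratio = 18 / 55 = 0.33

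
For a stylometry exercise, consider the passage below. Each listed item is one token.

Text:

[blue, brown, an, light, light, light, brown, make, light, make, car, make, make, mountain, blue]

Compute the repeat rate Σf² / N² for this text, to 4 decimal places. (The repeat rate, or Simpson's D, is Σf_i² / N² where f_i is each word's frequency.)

0.1911

Frequencies: light:4, make:4, blue:2, brown:2, an:1, car:1, mountain:1
Σf² = 43; N² = 225
Repeat rate = 43 / 225 = 0.1911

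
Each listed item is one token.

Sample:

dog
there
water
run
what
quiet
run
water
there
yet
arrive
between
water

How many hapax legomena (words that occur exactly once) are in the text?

Frequencies: water:3, there:2, run:2, dog:1, what:1, quiet:1, yet:1, arrive:1, between:1
Hapax (freq=1): arrive, between, dog, quiet, what, yet

6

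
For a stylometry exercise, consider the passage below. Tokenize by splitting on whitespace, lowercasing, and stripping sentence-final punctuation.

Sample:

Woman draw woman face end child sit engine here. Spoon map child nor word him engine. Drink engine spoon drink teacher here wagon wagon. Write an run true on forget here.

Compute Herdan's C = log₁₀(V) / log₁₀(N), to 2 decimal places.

0.90

N = 31, V = 22.
log₁₀(V) = 1.342423, log₁₀(N) = 1.491362
C = 1.342423 / 1.491362 = 0.90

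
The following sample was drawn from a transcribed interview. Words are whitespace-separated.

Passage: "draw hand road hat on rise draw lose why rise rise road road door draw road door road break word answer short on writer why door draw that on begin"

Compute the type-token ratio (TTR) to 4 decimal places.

0.5333

N = 30 tokens, V = 16 types.
TTR = V / N = 16 / 30 = 0.5333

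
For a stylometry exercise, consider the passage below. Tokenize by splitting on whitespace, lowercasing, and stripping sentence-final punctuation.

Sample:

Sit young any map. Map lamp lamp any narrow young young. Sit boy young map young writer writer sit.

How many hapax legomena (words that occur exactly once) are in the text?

2

Frequencies: young:5, sit:3, map:3, any:2, lamp:2, writer:2, narrow:1, boy:1
Hapax (freq=1): boy, narrow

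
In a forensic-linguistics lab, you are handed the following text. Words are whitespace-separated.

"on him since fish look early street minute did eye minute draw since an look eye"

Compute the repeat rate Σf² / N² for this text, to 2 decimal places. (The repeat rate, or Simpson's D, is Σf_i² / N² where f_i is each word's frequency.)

0.09

Frequencies: since:2, look:2, minute:2, eye:2, on:1, him:1, fish:1, early:1, street:1, did:1, draw:1, an:1
Σf² = 24; N² = 256
Repeat rate = 24 / 256 = 0.09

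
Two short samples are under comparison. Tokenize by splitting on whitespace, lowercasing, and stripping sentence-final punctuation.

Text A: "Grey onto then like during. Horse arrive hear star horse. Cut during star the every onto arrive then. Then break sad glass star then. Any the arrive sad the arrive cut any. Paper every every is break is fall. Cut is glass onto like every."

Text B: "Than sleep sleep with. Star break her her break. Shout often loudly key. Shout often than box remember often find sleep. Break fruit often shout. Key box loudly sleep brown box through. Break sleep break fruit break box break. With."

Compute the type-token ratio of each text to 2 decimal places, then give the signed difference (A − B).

TTR(A) = 19/45 = 0.42
TTR(B) = 16/40 = 0.40
Difference = 0.42 − 0.40 = 0.02

0.02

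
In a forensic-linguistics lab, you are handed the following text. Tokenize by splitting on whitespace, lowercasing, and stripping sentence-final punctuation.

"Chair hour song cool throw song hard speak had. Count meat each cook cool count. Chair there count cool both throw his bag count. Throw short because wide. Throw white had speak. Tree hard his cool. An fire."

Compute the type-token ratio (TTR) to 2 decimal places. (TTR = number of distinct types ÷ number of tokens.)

N = 38 tokens, V = 23 types.
TTR = V / N = 23 / 38 = 0.61

0.61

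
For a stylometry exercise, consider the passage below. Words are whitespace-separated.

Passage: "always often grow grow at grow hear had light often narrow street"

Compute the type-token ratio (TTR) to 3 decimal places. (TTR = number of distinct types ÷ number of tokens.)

N = 12 tokens, V = 9 types.
TTR = V / N = 9 / 12 = 0.750

0.750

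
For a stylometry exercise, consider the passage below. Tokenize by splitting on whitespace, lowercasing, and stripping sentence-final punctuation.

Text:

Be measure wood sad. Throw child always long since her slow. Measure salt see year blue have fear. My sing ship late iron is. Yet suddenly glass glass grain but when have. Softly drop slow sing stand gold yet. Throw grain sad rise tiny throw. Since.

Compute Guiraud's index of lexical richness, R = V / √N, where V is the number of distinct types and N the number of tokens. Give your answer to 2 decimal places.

N = 46, V = 35.
√N = 6.782330
R = 35 / 6.782330 = 5.16

5.16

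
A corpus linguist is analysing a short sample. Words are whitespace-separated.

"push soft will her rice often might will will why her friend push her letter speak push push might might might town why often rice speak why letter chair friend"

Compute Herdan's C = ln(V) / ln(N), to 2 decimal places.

N = 30, V = 13.
ln(V) = 2.564949, ln(N) = 3.401197
C = 2.564949 / 3.401197 = 0.75

0.75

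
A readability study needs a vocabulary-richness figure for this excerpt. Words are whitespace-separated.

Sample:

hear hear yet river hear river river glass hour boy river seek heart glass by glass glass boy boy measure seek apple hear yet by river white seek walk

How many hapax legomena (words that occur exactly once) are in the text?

Frequencies: river:5, hear:4, glass:4, boy:3, seek:3, yet:2, by:2, hour:1, heart:1, measure:1, apple:1, white:1, walk:1
Hapax (freq=1): apple, heart, hour, measure, walk, white

6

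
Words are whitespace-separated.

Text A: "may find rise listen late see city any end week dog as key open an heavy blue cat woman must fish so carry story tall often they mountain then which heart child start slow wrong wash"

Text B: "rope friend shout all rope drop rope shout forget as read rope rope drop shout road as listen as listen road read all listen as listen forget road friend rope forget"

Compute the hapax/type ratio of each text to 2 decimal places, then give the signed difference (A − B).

A: hapax=36, V=36, ratio=1.00
B: hapax=0, V=10, ratio=0.00
Difference = 1.00 − 0.00 = 1.00

1.00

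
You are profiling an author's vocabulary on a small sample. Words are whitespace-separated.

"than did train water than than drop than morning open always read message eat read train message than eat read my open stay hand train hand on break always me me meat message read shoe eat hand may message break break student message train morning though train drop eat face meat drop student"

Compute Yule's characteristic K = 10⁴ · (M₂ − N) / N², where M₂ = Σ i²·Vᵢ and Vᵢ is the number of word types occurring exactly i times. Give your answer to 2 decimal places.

405.84

Frequencies: than:5, train:5, message:5, read:4, eat:4, drop:3, hand:3, break:3, morning:2, open:2, always:2, me:2, meat:2, student:2, did:1, water:1, my:1, stay:1, on:1, shoe:1, … (3 more, each freq 1)
N = 53. Frequency spectrum: V_1=9, V_2=6, V_3=3, V_4=2, V_5=3
M₂ = 1²·9 + 2²·6 + 3²·3 + 4²·2 + 5²·3 = 167
K = 10000 × (167 − 53) / 53² = 405.84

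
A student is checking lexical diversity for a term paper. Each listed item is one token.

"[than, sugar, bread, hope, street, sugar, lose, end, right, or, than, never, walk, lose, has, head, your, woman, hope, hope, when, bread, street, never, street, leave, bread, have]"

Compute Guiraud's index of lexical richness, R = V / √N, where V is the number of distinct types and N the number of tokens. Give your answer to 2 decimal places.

3.40

N = 28, V = 18.
√N = 5.291503
R = 18 / 5.291503 = 3.40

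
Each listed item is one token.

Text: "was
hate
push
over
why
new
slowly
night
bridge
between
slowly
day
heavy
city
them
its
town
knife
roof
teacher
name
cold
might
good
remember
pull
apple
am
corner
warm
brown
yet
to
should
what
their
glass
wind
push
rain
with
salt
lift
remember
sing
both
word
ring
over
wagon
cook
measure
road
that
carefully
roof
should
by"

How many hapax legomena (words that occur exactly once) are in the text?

Frequencies: push:2, over:2, slowly:2, roof:2, remember:2, should:2, was:1, hate:1, why:1, new:1, night:1, bridge:1, between:1, day:1, heavy:1, city:1, them:1, its:1, town:1, knife:1, … (32 more, each freq 1)
Hapax (freq=1): am, apple, between, both, bridge, brown, by, carefully, city, cold, cook, corner, day, glass, good, hate, heavy, its, knife, lift, measure, might, name, new, night, pull, rain, ring, road, salt, sing, teacher, that, their, them, to, town, wagon, warm, was, what, why, wind, with, word, yet

46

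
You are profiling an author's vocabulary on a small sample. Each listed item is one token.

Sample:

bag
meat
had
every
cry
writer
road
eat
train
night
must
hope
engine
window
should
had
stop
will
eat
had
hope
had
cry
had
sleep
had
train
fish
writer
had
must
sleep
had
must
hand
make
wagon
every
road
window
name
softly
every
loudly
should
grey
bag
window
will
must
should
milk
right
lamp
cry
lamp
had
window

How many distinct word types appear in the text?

29

Distinct types: {bag, cry, eat, engine, every, fish, grey, had, hand, hope, lamp, loudly, make, meat, milk, must, name, night, right, road, should, sleep, softly, stop, train, wagon, will, window, writer}
V = 29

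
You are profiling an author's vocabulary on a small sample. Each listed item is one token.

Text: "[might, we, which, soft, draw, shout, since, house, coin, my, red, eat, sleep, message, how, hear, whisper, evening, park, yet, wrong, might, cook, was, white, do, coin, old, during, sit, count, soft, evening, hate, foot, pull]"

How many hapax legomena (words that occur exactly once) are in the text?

Frequencies: might:2, soft:2, coin:2, evening:2, we:1, which:1, draw:1, shout:1, since:1, house:1, my:1, red:1, eat:1, sleep:1, message:1, how:1, hear:1, whisper:1, park:1, yet:1, … (12 more, each freq 1)
Hapax (freq=1): cook, count, do, draw, during, eat, foot, hate, hear, house, how, message, my, old, park, pull, red, shout, since, sit, sleep, was, we, which, whisper, white, wrong, yet

28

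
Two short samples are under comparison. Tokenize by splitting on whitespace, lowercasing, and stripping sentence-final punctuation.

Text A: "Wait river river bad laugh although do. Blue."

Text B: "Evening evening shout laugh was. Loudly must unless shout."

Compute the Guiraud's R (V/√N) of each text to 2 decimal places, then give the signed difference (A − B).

A: V=7, N=8, R=2.47
B: V=7, N=9, R=2.33
Difference = 2.47 − 2.33 = 0.14

0.14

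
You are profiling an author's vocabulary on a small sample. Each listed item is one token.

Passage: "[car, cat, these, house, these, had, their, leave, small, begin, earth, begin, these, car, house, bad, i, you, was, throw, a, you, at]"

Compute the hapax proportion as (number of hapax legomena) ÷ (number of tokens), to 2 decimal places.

Frequencies: these:3, car:2, house:2, begin:2, you:2, cat:1, had:1, their:1, leave:1, small:1, earth:1, bad:1, i:1, was:1, throw:1, a:1, at:1
Hapax count = 12; token count = 23.
Ratio = 12 / 23 = 0.52

0.52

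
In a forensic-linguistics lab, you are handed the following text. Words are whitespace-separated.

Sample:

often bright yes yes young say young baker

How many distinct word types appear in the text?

Distinct types: {baker, bright, often, say, yes, young}
V = 6

6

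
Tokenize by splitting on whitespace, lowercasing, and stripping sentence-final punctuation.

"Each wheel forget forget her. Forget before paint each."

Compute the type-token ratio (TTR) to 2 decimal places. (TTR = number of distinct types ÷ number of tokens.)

N = 9 tokens, V = 6 types.
TTR = V / N = 6 / 9 = 0.67

0.67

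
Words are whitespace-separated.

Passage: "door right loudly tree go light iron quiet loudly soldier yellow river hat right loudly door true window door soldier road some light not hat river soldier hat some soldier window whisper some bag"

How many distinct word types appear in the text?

19

Distinct types: {bag, door, go, hat, iron, light, loudly, not, quiet, right, river, road, soldier, some, tree, true, whisper, window, yellow}
V = 19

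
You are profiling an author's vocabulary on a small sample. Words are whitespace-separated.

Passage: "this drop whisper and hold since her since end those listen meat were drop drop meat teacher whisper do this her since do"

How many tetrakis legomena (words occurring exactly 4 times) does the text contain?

Frequencies: drop:3, since:3, this:2, whisper:2, her:2, meat:2, do:2, and:1, hold:1, end:1, those:1, listen:1, were:1, teacher:1
Words with frequency 4: (none)

0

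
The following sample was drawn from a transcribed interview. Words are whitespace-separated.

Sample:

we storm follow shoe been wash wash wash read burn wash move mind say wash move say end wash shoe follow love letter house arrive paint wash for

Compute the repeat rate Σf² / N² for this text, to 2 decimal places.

0.10

Frequencies: wash:7, follow:2, shoe:2, move:2, say:2, we:1, storm:1, been:1, read:1, burn:1, mind:1, end:1, love:1, letter:1, house:1, arrive:1, paint:1, for:1
Σf² = 78; N² = 784
Repeat rate = 78 / 784 = 0.10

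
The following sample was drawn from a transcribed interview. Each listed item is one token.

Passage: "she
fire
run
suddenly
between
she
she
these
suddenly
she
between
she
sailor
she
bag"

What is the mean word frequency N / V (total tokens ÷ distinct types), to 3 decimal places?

1.875

N = 15 tokens, V = 8 types.
Mean frequency = N / V = 15 / 8 = 1.875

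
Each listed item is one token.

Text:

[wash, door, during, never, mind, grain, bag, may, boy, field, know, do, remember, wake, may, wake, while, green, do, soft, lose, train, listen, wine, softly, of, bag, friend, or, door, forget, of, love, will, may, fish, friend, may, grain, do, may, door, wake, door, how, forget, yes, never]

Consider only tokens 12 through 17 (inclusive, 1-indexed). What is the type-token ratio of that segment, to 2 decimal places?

Segment tokens 12–17: do, remember, wake, may, wake, while
Segment N = 6, segment V = 5.
TTR = 5 / 6 = 0.83

0.83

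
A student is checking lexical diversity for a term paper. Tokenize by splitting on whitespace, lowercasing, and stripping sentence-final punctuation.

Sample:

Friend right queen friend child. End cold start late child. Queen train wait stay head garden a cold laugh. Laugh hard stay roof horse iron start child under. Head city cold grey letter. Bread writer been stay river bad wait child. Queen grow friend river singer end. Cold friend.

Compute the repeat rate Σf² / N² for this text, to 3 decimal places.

0.045

Frequencies: friend:4, child:4, cold:4, queen:3, stay:3, end:2, start:2, wait:2, head:2, laugh:2, river:2, right:1, late:1, train:1, garden:1, a:1, hard:1, roof:1, horse:1, iron:1, … (10 more, each freq 1)
Σf² = 109; N² = 2401
Repeat rate = 109 / 2401 = 0.045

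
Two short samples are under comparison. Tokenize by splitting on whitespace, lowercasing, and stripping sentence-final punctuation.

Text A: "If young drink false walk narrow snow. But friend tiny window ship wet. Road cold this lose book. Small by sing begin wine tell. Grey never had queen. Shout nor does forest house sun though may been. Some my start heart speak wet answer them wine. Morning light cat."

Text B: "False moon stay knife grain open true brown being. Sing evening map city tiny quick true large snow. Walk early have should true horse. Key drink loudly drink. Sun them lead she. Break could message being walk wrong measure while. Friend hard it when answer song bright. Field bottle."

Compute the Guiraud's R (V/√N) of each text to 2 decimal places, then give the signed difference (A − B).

A: V=47, N=49, R=6.71
B: V=44, N=49, R=6.29
Difference = 6.71 − 6.29 = 0.42

0.42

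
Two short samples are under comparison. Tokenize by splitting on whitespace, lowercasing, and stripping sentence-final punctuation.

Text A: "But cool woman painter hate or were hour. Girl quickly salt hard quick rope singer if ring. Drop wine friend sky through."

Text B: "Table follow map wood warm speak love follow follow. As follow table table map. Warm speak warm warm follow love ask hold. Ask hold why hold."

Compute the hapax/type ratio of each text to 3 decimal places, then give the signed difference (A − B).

0.727

A: hapax=22, V=22, ratio=1.000
B: hapax=3, V=11, ratio=0.273
Difference = 1.000 − 0.273 = 0.727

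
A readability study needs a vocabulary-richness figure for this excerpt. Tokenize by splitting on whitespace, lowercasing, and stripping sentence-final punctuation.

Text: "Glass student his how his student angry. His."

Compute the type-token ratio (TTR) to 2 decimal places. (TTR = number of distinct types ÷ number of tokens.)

0.63

N = 8 tokens, V = 5 types.
TTR = V / N = 5 / 8 = 0.63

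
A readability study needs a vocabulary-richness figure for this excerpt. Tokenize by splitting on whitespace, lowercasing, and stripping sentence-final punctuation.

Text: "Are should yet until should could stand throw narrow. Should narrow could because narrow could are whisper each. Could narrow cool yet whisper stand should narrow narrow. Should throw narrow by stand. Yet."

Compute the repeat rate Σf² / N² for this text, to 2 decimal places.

0.11

Frequencies: narrow:7, should:5, could:4, yet:3, stand:3, are:2, throw:2, whisper:2, until:1, because:1, each:1, cool:1, by:1
Σf² = 125; N² = 1089
Repeat rate = 125 / 1089 = 0.11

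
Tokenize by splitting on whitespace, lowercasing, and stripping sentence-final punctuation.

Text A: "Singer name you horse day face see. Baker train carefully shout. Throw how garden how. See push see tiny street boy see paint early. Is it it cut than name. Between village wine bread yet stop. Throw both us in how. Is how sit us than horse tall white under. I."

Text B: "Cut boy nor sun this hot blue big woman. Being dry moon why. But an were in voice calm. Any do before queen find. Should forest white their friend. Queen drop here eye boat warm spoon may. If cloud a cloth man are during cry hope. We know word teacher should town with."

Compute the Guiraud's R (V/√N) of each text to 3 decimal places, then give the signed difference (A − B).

-1.684

A: V=38, N=51, R=5.321
B: V=51, N=53, R=7.005
Difference = 5.321 − 7.005 = -1.684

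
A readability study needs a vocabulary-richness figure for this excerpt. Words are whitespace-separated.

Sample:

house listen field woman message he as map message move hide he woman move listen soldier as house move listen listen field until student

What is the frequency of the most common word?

4

Frequencies: listen:4, move:3, house:2, field:2, woman:2, message:2, he:2, as:2, map:1, hide:1, soldier:1, until:1, student:1
Most common: 'listen' with frequency 4.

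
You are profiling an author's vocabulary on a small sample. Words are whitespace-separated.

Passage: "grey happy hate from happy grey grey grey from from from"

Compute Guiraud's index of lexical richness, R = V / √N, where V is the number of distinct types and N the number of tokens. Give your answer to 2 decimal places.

1.21

N = 11, V = 4.
√N = 3.316625
R = 4 / 3.316625 = 1.21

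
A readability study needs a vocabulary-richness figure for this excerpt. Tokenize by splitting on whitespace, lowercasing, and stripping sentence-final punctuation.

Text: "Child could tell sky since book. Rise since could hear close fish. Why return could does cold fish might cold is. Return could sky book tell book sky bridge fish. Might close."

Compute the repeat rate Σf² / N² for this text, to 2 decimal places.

Frequencies: could:4, sky:3, book:3, fish:3, tell:2, since:2, close:2, return:2, cold:2, might:2, child:1, rise:1, hear:1, why:1, does:1, is:1, bridge:1
Σf² = 74; N² = 1024
Repeat rate = 74 / 1024 = 0.07

0.07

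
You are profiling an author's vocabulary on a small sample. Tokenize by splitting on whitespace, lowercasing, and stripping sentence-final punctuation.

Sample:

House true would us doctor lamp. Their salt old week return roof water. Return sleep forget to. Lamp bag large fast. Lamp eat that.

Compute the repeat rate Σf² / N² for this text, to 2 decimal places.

0.06

Frequencies: lamp:3, return:2, house:1, true:1, would:1, us:1, doctor:1, their:1, salt:1, old:1, week:1, roof:1, water:1, sleep:1, forget:1, to:1, bag:1, large:1, fast:1, eat:1, … (1 more, each freq 1)
Σf² = 32; N² = 576
Repeat rate = 32 / 576 = 0.06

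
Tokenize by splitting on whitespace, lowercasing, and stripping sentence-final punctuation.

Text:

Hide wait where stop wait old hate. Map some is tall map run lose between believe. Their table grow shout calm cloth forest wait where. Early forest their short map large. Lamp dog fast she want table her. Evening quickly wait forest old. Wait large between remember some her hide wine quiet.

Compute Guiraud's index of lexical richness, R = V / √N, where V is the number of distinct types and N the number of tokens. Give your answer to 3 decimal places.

4.854

N = 52, V = 35.
√N = 7.211103
R = 35 / 7.211103 = 4.854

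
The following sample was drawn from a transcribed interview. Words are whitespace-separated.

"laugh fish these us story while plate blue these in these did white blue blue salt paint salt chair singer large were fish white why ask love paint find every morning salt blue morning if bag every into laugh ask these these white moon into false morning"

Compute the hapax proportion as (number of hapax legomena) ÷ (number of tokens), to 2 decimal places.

Frequencies: these:5, blue:4, white:3, salt:3, morning:3, laugh:2, fish:2, paint:2, ask:2, every:2, into:2, us:1, story:1, while:1, plate:1, in:1, did:1, chair:1, singer:1, large:1, … (8 more, each freq 1)
Hapax count = 17; token count = 47.
Ratio = 17 / 47 = 0.36

0.36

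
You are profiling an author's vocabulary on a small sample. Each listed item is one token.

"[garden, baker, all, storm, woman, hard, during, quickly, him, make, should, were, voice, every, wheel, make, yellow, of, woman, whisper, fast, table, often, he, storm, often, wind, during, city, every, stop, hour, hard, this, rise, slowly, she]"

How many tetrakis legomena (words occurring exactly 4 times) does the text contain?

0

Frequencies: storm:2, woman:2, hard:2, during:2, make:2, every:2, often:2, garden:1, baker:1, all:1, quickly:1, him:1, should:1, were:1, voice:1, wheel:1, yellow:1, of:1, whisper:1, fast:1, … (10 more, each freq 1)
Words with frequency 4: (none)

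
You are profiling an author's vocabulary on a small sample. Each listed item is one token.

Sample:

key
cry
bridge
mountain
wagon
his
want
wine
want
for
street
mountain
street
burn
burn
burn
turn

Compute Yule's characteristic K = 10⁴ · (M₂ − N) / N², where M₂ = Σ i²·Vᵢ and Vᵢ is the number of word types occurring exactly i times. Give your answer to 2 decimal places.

Frequencies: burn:3, mountain:2, want:2, street:2, key:1, cry:1, bridge:1, wagon:1, his:1, wine:1, for:1, turn:1
N = 17. Frequency spectrum: V_1=8, V_2=3, V_3=1
M₂ = 1²·8 + 2²·3 + 3²·1 = 29
K = 10000 × (29 − 17) / 17² = 415.22

415.22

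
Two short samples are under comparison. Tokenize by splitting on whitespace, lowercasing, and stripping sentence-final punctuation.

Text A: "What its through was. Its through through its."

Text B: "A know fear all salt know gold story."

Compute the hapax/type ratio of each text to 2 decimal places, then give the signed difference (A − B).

-0.36

A: hapax=2, V=4, ratio=0.50
B: hapax=6, V=7, ratio=0.86
Difference = 0.50 − 0.86 = -0.36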